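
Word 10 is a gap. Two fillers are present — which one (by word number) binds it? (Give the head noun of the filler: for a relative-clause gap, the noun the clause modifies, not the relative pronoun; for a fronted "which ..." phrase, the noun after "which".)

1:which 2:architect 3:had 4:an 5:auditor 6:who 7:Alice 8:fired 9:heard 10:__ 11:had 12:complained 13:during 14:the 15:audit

2

The marked gap is the subject of "complained".
Its filler is the fronted wh-phrase "which architect", at word 2.
(The other dependency links word 5 to a gap after word 8.)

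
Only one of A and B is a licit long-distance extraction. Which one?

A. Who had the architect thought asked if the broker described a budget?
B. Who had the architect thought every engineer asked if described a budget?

In B, the wh-phrase is extracted from inside a wh-island (introduced by "if"), which blocks movement.
In A, the extraction path crosses only that-complement boundaries, which are transparent.
So A is grammatical.

A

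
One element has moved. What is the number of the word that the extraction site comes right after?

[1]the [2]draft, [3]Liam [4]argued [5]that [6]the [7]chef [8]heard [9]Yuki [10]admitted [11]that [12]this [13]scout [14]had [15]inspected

The displaced element is "the draft" (word 2).
It is linked across 3 clause boundaries (that → Ø → that).
It functions as the direct object of "inspected", so the gap sits immediately after word 15 ("inspected").
Base order: Liam argued that the chef heard Yuki admitted that this scout had inspected the draft.

15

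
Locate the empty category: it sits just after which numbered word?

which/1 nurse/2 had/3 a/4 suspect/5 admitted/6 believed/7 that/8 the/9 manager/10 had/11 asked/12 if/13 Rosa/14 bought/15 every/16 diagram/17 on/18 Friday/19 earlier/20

The displaced element is "which nurse" (word 2).
It is linked across 1 clause boundary (Ø).
It functions as the subject of "believed", so the gap sits immediately after word 6 ("admitted").
Base order: A suspect had admitted that which nurse believed that the manager had asked if Rosa bought every diagram on Friday earlier.

6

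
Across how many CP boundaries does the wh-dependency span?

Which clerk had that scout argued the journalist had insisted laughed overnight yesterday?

"which clerk" is extracted from the subject of "laughed".
Boundaries crossed, outermost first: [Ø], [Ø] — 2 in total.

2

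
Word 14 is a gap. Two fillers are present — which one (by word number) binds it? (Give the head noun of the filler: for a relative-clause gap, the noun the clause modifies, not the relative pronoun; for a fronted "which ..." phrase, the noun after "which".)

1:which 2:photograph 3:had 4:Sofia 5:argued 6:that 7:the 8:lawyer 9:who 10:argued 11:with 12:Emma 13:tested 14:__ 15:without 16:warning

2

The marked gap is the direct object of "tested".
Its filler is the fronted wh-phrase "which photograph", at word 2.
(The other dependency links word 8 to a gap after word 9.)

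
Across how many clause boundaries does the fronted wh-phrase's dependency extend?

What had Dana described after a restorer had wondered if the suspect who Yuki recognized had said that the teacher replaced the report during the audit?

"what" originates inside the matrix clause — no clause boundary is crossed.

0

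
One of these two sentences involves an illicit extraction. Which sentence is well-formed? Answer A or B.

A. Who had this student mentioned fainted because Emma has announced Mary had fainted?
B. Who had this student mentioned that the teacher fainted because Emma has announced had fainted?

In B, the wh-phrase is extracted from inside an adjunct island (introduced by "because"), which blocks movement.
In A, the extraction path crosses only that-complement boundaries, which are transparent.
So A is grammatical.

A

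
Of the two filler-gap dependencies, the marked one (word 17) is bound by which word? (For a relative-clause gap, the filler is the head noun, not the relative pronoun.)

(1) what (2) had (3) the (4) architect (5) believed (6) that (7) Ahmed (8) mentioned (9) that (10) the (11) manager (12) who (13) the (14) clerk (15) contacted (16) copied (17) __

The marked gap is the direct object of "copied".
Its filler is the fronted wh-phrase "what", at word 1.
(The other dependency links word 11 to a gap after word 15.)

1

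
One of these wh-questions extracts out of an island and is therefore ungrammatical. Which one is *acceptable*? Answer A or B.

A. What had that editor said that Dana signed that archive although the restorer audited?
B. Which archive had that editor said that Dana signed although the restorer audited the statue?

In A, the wh-phrase is extracted from inside an adjunct island (introduced by "although"), which blocks movement.
In B, the extraction path crosses only that-complement boundaries, which are transparent.
So B is grammatical.

B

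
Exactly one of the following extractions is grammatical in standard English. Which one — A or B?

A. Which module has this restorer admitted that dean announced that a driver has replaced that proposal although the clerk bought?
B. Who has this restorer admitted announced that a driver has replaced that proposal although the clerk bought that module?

In A, the wh-phrase is extracted from inside an adjunct island (introduced by "although"), which blocks movement.
In B, the extraction path crosses only that-complement boundaries, which are transparent.
So B is grammatical.

B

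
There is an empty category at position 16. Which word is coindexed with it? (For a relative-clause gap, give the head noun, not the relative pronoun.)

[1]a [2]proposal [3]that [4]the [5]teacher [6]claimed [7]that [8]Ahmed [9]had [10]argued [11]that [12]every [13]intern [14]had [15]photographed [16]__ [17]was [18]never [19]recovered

2

The gap at 16 is the object of "photographed", inside a relative clause.
The relative pronoun is "that" (word 3); it is bound by the head noun immediately before it.
Its filler is the head noun "proposal", at word 2.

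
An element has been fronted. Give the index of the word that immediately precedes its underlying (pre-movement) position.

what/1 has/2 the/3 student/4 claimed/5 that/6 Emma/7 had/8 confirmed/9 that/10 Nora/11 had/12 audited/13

13

The displaced element is "what" (word 1).
It is linked across 2 clause boundaries (that → that).
It functions as the direct object of "audited", so the gap sits immediately after word 13 ("audited").
Base order: The student has claimed that Emma had confirmed that Nora had audited what.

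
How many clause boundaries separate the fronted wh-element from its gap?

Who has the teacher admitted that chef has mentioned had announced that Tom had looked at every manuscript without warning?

"who" is extracted from the subject of "announced".
Boundaries crossed, outermost first: [Ø], [Ø] — 2 in total.

2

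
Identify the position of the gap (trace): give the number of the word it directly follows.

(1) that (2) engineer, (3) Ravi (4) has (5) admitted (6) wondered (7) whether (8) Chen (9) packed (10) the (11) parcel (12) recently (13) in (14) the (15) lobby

5

The displaced element is "that engineer" (word 2).
It is linked across 1 clause boundary (Ø).
It functions as the subject of "wondered", so the gap sits immediately after word 5 ("admitted").
Base order: Ravi has admitted that engineer wondered whether Chen packed the parcel recently in the lobby.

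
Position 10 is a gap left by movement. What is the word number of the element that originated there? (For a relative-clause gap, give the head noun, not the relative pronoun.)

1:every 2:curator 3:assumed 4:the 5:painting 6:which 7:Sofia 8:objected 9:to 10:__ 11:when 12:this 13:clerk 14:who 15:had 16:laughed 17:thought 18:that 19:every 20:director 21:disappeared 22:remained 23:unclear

The gap at 10 is the prepositional object of "objected", inside a relative clause.
The relative pronoun is "which" (word 6); it is bound by the head noun immediately before it.
Its filler is the head noun "painting", at word 5.

5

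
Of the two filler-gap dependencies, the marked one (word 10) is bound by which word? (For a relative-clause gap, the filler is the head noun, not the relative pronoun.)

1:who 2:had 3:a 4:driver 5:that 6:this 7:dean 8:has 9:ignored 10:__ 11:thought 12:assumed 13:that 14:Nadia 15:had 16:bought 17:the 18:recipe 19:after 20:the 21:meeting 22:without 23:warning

The marked gap is inside the relative clause, the direct object of "ignored".
Its filler is the head noun "driver" (via "that"), at word 4.
(The other dependency links word 1 to a gap after word 11.)

4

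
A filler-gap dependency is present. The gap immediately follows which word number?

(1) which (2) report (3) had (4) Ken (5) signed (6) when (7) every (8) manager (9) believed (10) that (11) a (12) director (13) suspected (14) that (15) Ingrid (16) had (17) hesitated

5

The displaced element is "which report" (word 2).
It functions as the direct object of "signed", so the gap sits immediately after word 5 ("signed").
Base order: Ken had signed which report when every manager believed that a director suspected that Ingrid had hesitated.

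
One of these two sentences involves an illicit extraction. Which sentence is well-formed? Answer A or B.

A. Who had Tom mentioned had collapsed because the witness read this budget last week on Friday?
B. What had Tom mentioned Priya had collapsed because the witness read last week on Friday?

A

In B, the wh-phrase is extracted from inside an adjunct island (introduced by "because"), which blocks movement.
In A, the extraction path crosses only that-complement boundaries, which are transparent.
So A is grammatical.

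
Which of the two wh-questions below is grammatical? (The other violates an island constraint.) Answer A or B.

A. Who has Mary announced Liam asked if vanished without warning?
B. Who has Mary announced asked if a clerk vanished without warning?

In A, the wh-phrase is extracted from inside a wh-island (introduced by "if"), which blocks movement.
In B, the extraction path crosses only that-complement boundaries, which are transparent.
So B is grammatical.

B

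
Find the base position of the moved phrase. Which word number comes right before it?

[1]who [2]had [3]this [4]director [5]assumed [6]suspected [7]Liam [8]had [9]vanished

5

The displaced element is "who" (word 1).
It is linked across 1 clause boundary (Ø).
It functions as the subject of "suspected", so the gap sits immediately after word 5 ("assumed").
Base order: This director had assumed that who suspected Liam had vanished.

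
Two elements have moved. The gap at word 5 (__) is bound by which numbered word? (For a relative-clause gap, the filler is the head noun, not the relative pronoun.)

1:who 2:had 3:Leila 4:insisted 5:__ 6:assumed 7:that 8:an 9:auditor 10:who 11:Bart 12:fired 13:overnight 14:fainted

1

The marked gap is the subject of "assumed".
Its filler is the fronted wh-phrase "who", at word 1.
(The other dependency links word 9 to a gap after word 12.)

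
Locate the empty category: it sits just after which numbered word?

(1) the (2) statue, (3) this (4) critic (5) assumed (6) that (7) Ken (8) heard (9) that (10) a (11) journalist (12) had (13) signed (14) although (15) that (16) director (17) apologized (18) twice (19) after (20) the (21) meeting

13

The displaced element is "the statue" (word 2).
It is linked across 2 clause boundaries (that → that).
It functions as the direct object of "signed", so the gap sits immediately after word 13 ("signed").
Base order: This critic assumed that Ken heard that a journalist had signed the statue although that director apologized twice after the meeting.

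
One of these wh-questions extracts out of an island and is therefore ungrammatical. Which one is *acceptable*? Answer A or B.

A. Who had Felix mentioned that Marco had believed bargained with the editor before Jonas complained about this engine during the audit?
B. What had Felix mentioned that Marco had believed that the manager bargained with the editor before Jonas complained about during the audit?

In B, the wh-phrase is extracted from inside an adjunct island (introduced by "before"), which blocks movement.
In A, the extraction path crosses only that-complement boundaries, which are transparent.
So A is grammatical.

A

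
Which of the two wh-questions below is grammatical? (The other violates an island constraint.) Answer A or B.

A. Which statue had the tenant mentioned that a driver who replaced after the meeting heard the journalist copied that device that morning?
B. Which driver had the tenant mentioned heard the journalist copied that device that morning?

B

In A, the wh-phrase is extracted from inside a complex-NP island (relative clause) (introduced by "who"), which blocks movement.
In B, the extraction path crosses only that-complement boundaries, which are transparent.
So B is grammatical.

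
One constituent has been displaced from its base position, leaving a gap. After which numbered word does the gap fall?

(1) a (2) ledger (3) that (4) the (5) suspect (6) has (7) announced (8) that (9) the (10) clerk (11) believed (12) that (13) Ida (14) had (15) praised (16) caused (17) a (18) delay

The displaced element is "a ledger" (word 2).
It is linked across 2 clause boundaries (that → that).
It functions as the direct object of "praised", so the gap sits immediately after word 15 ("praised").
Base order: The suspect has announced that the clerk believed that Ida had praised a ledger.

15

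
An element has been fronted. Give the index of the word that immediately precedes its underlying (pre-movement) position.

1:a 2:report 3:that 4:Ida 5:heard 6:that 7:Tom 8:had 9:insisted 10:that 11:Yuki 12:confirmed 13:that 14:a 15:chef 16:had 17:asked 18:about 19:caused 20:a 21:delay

18

The displaced element is "a report" (word 2).
It is linked across 3 clause boundaries (that → that → that).
It functions as the object of the preposition "about" of "asked", so the gap sits immediately after word 18 ("about").
Base order: Ida heard that Tom had insisted that Yuki confirmed that a chef had asked about a report.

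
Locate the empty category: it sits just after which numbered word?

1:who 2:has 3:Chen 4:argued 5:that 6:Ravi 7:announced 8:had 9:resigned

The displaced element is "who" (word 1).
It is linked across 2 clause boundaries (that → Ø).
It functions as the subject of "resigned", so the gap sits immediately after word 7 ("announced").
Base order: Chen has argued that Ravi announced that who had resigned.

7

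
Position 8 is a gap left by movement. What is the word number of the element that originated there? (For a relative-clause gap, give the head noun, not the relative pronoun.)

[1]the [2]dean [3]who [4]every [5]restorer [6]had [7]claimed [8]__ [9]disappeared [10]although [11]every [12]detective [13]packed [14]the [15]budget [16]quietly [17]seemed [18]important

2

The gap at 8 is the subject of "disappeared", inside a relative clause.
The relative pronoun is "who" (word 3); it is bound by the head noun immediately before it.
Its filler is the head noun "dean", at word 2.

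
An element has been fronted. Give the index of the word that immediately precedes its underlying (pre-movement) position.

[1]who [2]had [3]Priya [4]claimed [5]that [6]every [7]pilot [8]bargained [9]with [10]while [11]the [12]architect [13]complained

The displaced element is "who" (word 1).
It is linked across 1 clause boundary (that).
It functions as the object of the preposition "with" of "bargained", so the gap sits immediately after word 9 ("with").
Base order: Priya had claimed that every pilot bargained with who while the architect complained.

9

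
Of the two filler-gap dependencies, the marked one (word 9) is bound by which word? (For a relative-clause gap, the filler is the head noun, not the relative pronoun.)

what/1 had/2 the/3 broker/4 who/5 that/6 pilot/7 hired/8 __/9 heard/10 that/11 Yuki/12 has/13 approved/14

4

The marked gap is inside the relative clause, the direct object of "hired".
Its filler is the head noun "broker" (via "who"), at word 4.
(The other dependency links word 1 to a gap after word 14.)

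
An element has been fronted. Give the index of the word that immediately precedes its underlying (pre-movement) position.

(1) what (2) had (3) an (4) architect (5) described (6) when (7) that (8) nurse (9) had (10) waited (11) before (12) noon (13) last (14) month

The displaced element is "what" (word 1).
It functions as the direct object of "described", so the gap sits immediately after word 5 ("described").
Base order: An architect had described what when that nurse had waited before noon last month.

5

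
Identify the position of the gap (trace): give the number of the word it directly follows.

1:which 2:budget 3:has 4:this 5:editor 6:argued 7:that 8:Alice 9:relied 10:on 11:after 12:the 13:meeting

The displaced element is "which budget" (word 2).
It is linked across 1 clause boundary (that).
It functions as the object of the preposition "on" of "relied", so the gap sits immediately after word 10 ("on").
Base order: This editor has argued that Alice relied on which budget after the meeting.

10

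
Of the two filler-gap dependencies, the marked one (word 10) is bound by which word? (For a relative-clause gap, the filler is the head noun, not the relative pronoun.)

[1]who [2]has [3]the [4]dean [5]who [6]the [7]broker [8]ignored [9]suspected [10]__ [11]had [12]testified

1

The marked gap is the subject of "testified".
Its filler is the fronted wh-phrase "who", at word 1.
(The other dependency links word 4 to a gap after word 8.)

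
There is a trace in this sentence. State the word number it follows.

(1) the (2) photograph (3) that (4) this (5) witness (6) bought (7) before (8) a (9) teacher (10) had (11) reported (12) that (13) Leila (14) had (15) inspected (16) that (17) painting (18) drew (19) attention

6

The displaced element is "the photograph" (word 2).
It functions as the direct object of "bought", so the gap sits immediately after word 6 ("bought").
Base order: This witness bought the photograph before a teacher had reported that Leila had inspected that painting.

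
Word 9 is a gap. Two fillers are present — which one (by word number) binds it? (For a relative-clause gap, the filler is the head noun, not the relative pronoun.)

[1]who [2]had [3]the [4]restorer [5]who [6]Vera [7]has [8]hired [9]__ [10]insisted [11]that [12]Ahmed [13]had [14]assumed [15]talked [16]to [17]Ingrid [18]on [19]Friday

The marked gap is inside the relative clause, the direct object of "hired".
Its filler is the head noun "restorer" (via "who"), at word 4.
(The other dependency links word 1 to a gap after word 14.)

4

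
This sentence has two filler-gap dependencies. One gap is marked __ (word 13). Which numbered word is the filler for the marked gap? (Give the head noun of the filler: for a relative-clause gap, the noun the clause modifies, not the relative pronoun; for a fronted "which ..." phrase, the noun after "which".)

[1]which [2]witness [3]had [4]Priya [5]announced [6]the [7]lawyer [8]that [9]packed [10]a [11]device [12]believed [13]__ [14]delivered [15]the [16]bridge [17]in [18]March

The marked gap is the subject of "delivered".
Its filler is the fronted wh-phrase "which witness", at word 2.
(The other dependency links word 7 to a gap after word 8.)

2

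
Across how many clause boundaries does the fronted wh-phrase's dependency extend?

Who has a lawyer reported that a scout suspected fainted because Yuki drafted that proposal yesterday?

2

"who" is extracted from the subject of "fainted".
Boundaries crossed, outermost first: [that], [Ø] — 2 in total.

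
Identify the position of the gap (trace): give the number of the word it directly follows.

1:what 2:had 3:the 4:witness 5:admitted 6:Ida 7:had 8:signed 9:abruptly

8

The displaced element is "what" (word 1).
It is linked across 1 clause boundary (Ø).
It functions as the direct object of "signed", so the gap sits immediately after word 8 ("signed").
Base order: The witness had admitted Ida had signed what abruptly.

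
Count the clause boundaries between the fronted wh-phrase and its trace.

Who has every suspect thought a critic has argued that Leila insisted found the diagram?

"who" is extracted from the subject of "found".
Boundaries crossed, outermost first: [Ø], [that], [Ø] — 3 in total.

3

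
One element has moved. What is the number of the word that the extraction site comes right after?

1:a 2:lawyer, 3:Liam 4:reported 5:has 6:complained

The displaced element is "a lawyer" (word 2).
It is linked across 1 clause boundary (Ø).
It functions as the subject of "complained", so the gap sits immediately after word 4 ("reported").
Base order: Liam reported that a lawyer has complained.

4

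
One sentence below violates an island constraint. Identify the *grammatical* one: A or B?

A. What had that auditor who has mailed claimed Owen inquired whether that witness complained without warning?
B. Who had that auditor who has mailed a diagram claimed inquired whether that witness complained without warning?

B

In A, the wh-phrase is extracted from inside a complex-NP island (relative clause) (introduced by "who"), which blocks movement.
In B, the extraction path crosses only that-complement boundaries, which are transparent.
So B is grammatical.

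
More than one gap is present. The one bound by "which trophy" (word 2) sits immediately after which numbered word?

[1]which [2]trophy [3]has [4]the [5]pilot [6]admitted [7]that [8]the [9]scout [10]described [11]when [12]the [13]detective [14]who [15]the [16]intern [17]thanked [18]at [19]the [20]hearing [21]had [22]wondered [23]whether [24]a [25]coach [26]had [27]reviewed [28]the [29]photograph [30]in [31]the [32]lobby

10

The displaced element is "which trophy" (word 2).
It is linked across 1 clause boundary (that).
It functions as the direct object of "described", so the gap sits immediately after word 10 ("described").
Base order: The pilot has admitted that the scout described which trophy when the detective who the intern thanked at the hearing had wondered whether a coach had reviewed the photograph in the lobby.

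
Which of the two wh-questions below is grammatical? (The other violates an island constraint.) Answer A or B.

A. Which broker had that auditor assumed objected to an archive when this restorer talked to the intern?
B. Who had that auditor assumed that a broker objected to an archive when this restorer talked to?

A

In B, the wh-phrase is extracted from inside an adjunct island (introduced by "when"), which blocks movement.
In A, the extraction path crosses only that-complement boundaries, which are transparent.
So A is grammatical.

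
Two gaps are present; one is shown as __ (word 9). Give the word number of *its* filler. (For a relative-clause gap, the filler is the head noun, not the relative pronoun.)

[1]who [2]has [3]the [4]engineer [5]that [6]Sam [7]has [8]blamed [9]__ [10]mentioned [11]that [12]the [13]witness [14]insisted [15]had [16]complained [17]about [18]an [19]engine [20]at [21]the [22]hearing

The marked gap is inside the relative clause, the direct object of "blamed".
Its filler is the head noun "engineer" (via "that"), at word 4.
(The other dependency links word 1 to a gap after word 14.)

4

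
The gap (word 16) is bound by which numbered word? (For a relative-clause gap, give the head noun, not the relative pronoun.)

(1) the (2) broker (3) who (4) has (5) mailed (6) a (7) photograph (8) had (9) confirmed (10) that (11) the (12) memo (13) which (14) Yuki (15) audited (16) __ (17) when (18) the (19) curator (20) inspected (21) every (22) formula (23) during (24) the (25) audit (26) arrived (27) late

12

The gap at 16 is the object of "audited", inside a relative clause.
The relative pronoun is "which" (word 13); it is bound by the head noun immediately before it.
Its filler is the head noun "memo", at word 12.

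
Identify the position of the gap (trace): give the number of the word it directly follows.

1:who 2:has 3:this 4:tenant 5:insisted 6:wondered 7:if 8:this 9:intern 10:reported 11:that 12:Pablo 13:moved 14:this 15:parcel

The displaced element is "who" (word 1).
It is linked across 1 clause boundary (Ø).
It functions as the subject of "wondered", so the gap sits immediately after word 5 ("insisted").
Base order: This tenant has insisted that who wondered if this intern reported that Pablo moved this parcel.

5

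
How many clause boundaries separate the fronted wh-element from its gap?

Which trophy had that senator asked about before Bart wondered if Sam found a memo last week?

0

"which trophy" originates inside the matrix clause — no clause boundary is crossed.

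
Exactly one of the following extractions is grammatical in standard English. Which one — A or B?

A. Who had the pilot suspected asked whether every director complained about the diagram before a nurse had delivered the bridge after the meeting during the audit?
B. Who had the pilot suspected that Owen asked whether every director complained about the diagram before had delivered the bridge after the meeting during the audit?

In B, the wh-phrase is extracted from inside a wh-island (introduced by "whether"), which blocks movement.
In A, the extraction path crosses only that-complement boundaries, which are transparent.
So A is grammatical.

A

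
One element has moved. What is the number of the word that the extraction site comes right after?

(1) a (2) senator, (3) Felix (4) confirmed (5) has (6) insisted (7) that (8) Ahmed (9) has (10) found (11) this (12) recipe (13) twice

4

The displaced element is "a senator" (word 2).
It is linked across 1 clause boundary (Ø).
It functions as the subject of "insisted", so the gap sits immediately after word 4 ("confirmed").
Base order: Felix confirmed that a senator has insisted that Ahmed has found this recipe twice.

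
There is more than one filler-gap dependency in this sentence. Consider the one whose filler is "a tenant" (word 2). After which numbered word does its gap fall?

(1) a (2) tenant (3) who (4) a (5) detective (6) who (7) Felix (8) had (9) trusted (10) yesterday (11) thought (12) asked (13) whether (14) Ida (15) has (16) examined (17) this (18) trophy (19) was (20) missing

11

The displaced element is "a tenant" (word 2).
It is linked across 1 clause boundary (Ø).
It functions as the subject of "asked", so the gap sits immediately after word 11 ("thought").
Base order: A detective who Felix had trusted yesterday thought that a tenant asked whether Ida has examined this trophy.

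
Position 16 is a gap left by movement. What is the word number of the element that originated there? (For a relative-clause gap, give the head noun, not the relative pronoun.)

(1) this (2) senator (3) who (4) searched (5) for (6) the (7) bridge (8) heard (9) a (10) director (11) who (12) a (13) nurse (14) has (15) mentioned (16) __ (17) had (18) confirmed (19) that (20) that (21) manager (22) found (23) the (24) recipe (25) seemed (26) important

The gap at 16 is the subject of "confirmed", inside a relative clause.
The relative pronoun is "who" (word 11); it is bound by the head noun immediately before it.
Its filler is the head noun "director", at word 10.

10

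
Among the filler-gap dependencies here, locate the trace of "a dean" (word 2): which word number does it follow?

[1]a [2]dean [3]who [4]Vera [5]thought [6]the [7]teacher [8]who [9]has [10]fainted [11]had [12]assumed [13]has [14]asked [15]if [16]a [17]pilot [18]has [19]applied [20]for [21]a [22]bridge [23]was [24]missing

12

The displaced element is "a dean" (word 2).
It is linked across 2 clause boundaries (Ø → Ø).
It functions as the subject of "asked", so the gap sits immediately after word 12 ("assumed").
Base order: Vera thought the teacher who has fainted had assumed that a dean has asked if a pilot has applied for a bridge.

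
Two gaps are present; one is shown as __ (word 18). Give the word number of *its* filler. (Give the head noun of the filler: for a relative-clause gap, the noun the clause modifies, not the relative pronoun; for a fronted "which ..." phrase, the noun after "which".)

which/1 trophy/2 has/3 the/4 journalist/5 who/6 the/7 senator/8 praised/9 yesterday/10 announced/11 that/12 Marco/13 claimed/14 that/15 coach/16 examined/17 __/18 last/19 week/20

2

The marked gap is the direct object of "examined".
Its filler is the fronted wh-phrase "which trophy", at word 2.
(The other dependency links word 5 to a gap after word 9.)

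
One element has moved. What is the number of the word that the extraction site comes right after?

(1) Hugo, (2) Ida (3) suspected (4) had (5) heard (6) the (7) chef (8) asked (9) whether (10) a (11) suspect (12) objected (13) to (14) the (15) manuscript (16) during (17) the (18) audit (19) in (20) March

The displaced element is "Hugo" (word 1).
It is linked across 1 clause boundary (Ø).
It functions as the subject of "heard", so the gap sits immediately after word 3 ("suspected").
Base order: Ida suspected that Hugo had heard the chef asked whether a suspect objected to the manuscript during the audit in March.

3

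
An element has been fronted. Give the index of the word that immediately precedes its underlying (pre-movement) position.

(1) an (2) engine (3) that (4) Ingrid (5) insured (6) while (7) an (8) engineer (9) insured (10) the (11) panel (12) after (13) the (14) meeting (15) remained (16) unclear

5

The displaced element is "an engine" (word 2).
It functions as the direct object of "insured", so the gap sits immediately after word 5 ("insured").
Base order: Ingrid insured an engine while an engineer insured the panel after the meeting.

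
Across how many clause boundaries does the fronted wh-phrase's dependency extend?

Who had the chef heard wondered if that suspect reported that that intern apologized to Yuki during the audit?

1

"who" is extracted from the subject of "wondered".
Boundaries crossed, outermost first: [Ø] — 1 in total.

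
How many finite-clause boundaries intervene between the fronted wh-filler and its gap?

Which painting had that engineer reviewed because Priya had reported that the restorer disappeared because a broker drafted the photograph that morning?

0

"which painting" originates inside the matrix clause — no clause boundary is crossed.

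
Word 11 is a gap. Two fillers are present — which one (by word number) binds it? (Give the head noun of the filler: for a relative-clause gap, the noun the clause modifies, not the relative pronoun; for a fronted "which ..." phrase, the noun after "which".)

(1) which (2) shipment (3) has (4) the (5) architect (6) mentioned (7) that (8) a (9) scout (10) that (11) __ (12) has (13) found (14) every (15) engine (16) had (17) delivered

9

The marked gap is inside the relative clause, the subject of "found".
Its filler is the head noun "scout" (via "that"), at word 9.
(The other dependency links word 2 to a gap after word 17.)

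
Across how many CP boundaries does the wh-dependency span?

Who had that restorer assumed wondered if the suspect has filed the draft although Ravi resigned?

1

"who" is extracted from the subject of "wondered".
Boundaries crossed, outermost first: [Ø] — 1 in total.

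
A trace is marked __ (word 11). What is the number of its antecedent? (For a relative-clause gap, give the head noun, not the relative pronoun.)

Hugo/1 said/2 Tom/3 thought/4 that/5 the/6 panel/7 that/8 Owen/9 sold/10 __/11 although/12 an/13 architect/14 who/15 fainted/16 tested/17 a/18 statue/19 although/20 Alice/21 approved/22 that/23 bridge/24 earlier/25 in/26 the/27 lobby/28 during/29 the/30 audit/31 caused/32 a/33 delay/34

7

The gap at 11 is the object of "sold", inside a relative clause.
The relative pronoun is "that" (word 8); it is bound by the head noun immediately before it.
Its filler is the head noun "panel", at word 7.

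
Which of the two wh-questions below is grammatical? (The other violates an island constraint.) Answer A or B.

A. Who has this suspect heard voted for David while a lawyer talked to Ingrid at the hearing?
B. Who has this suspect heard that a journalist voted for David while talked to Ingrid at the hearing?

A

In B, the wh-phrase is extracted from inside an adjunct island (introduced by "while"), which blocks movement.
In A, the extraction path crosses only that-complement boundaries, which are transparent.
So A is grammatical.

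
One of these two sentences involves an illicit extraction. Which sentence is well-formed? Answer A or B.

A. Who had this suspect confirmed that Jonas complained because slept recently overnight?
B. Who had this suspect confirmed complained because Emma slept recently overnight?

In A, the wh-phrase is extracted from inside an adjunct island (introduced by "because"), which blocks movement.
In B, the extraction path crosses only that-complement boundaries, which are transparent.
So B is grammatical.

B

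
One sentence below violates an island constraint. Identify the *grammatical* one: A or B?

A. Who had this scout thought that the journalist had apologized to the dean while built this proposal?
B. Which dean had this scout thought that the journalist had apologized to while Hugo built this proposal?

B

In A, the wh-phrase is extracted from inside an adjunct island (introduced by "while"), which blocks movement.
In B, the extraction path crosses only that-complement boundaries, which are transparent.
So B is grammatical.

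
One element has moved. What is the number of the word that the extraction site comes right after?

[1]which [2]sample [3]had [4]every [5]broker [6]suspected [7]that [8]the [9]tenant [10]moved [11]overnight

10

The displaced element is "which sample" (word 2).
It is linked across 1 clause boundary (that).
It functions as the direct object of "moved", so the gap sits immediately after word 10 ("moved").
Base order: Every broker had suspected that the tenant moved which sample overnight.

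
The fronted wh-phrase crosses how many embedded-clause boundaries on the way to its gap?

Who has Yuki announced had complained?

1

"who" is extracted from the subject of "complained".
Boundaries crossed, outermost first: [Ø] — 1 in total.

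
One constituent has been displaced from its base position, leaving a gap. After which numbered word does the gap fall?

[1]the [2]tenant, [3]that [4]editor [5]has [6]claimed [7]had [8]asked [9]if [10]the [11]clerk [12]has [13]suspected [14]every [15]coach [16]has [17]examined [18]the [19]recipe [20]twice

6

The displaced element is "the tenant" (word 2).
It is linked across 1 clause boundary (Ø).
It functions as the subject of "asked", so the gap sits immediately after word 6 ("claimed").
Base order: That editor has claimed the tenant had asked if the clerk has suspected every coach has examined the recipe twice.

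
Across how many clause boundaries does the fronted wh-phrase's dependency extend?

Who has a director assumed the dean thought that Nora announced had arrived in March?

"who" is extracted from the subject of "arrived".
Boundaries crossed, outermost first: [Ø], [that], [Ø] — 3 in total.

3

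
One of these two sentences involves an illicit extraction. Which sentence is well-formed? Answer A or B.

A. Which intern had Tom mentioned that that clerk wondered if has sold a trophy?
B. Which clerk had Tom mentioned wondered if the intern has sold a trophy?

In A, the wh-phrase is extracted from inside a wh-island (introduced by "if"), which blocks movement.
In B, the extraction path crosses only that-complement boundaries, which are transparent.
So B is grammatical.

B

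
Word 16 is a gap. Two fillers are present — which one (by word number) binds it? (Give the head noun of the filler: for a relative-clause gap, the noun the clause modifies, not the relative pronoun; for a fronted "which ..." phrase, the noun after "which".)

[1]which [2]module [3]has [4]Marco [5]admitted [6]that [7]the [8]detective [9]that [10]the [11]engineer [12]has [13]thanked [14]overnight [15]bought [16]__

2

The marked gap is the direct object of "bought".
Its filler is the fronted wh-phrase "which module", at word 2.
(The other dependency links word 8 to a gap after word 13.)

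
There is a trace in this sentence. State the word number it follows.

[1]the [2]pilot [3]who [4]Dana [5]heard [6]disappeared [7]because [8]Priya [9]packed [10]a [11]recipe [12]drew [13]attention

The displaced element is "the pilot" (word 2).
It is linked across 1 clause boundary (Ø).
It functions as the subject of "disappeared", so the gap sits immediately after word 5 ("heard").
Base order: Dana heard the pilot disappeared because Priya packed a recipe.

5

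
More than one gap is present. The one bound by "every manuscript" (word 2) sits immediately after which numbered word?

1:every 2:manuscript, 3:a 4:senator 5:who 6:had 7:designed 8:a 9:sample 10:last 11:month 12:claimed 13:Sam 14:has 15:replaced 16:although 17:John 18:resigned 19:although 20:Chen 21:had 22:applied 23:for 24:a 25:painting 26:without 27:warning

The displaced element is "every manuscript" (word 2).
It is linked across 1 clause boundary (Ø).
It functions as the direct object of "replaced", so the gap sits immediately after word 15 ("replaced").
Base order: A senator who had designed a sample last month claimed Sam has replaced every manuscript although John resigned although Chen had applied for a painting without warning.

15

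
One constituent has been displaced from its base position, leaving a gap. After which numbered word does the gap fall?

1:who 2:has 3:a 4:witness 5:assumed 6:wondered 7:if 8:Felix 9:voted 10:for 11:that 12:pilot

5

The displaced element is "who" (word 1).
It is linked across 1 clause boundary (Ø).
It functions as the subject of "wondered", so the gap sits immediately after word 5 ("assumed").
Base order: A witness has assumed that who wondered if Felix voted for that pilot.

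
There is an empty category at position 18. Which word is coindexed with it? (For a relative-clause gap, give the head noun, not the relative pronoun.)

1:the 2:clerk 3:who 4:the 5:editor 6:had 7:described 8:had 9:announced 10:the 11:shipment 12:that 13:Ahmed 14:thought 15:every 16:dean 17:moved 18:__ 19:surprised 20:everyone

11

The gap at 18 is the object of "moved", inside a relative clause.
The relative pronoun is "that" (word 12); it is bound by the head noun immediately before it.
Its filler is the head noun "shipment", at word 11.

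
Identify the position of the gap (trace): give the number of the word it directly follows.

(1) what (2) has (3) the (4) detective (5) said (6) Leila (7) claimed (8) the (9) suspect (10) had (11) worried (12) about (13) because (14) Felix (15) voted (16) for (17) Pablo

12

The displaced element is "what" (word 1).
It is linked across 2 clause boundaries (Ø → Ø).
It functions as the object of the preposition "about" of "worried", so the gap sits immediately after word 12 ("about").
Base order: The detective has said Leila claimed the suspect had worried about what because Felix voted for Pablo.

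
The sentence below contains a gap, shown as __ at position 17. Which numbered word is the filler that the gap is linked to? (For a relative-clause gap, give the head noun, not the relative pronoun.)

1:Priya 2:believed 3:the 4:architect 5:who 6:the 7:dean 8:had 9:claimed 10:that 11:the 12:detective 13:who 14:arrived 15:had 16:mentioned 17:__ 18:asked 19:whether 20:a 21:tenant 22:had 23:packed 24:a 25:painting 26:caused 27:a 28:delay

The gap at 17 is the subject of "asked", inside a relative clause.
The relative pronoun is "who" (word 5); it is bound by the head noun immediately before it.
Its filler is the head noun "architect", at word 4.

4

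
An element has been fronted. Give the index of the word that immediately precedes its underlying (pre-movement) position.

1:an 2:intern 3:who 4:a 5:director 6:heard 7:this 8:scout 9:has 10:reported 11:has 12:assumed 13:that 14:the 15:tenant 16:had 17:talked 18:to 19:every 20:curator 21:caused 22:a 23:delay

The displaced element is "an intern" (word 2).
It is linked across 2 clause boundaries (Ø → Ø).
It functions as the subject of "assumed", so the gap sits immediately after word 10 ("reported").
Base order: A director heard this scout has reported an intern has assumed that the tenant had talked to every curator.

10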